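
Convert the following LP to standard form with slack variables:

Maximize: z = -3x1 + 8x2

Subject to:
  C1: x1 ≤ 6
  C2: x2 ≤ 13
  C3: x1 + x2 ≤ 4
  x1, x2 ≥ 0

max z = -3x1 + 8x2

s.t.
  x1 + s1 = 6
  x2 + s2 = 13
  x1 + x2 + s3 = 4
  x1, x2, s1, s2, s3 ≥ 0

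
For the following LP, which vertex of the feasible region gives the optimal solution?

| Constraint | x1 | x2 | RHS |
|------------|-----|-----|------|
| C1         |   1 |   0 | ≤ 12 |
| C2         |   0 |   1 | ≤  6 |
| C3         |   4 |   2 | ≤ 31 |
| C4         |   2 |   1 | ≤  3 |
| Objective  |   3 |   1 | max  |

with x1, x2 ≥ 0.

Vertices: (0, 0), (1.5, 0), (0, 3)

Evaluate the objective at each vertex of the feasible region:
  z(0, 0) = 0
  z(1.5, 0) = 4.5  ←
  z(0, 3) = 3
The maximum is at x1 = 1.5, x2 = 0.

(1.5, 0)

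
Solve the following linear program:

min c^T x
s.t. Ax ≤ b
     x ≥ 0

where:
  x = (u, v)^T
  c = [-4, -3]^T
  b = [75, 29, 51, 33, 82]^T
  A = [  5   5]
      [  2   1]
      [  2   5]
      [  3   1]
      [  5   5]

Evaluate the objective at each vertex of the feasible region:
  z(0, 0) = 0
  z(11, 0) = -44
  z(9, 6) = -54  ←
  z(8, 7) = -53
  z(0, 10.2) = -30.6
The minimum is at u = 9, v = 6.

u = 9, v = 6, z = -54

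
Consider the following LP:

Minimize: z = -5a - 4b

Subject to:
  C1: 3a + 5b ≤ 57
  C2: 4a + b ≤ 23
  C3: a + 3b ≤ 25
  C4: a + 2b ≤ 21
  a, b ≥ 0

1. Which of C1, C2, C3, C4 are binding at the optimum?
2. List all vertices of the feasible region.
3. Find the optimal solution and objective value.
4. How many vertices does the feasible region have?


1. C2, C3
2. (0, 0), (5.75, 0), (4, 7), (0, 8.333)
3. a = 4, b = 7, z = -48
4. 4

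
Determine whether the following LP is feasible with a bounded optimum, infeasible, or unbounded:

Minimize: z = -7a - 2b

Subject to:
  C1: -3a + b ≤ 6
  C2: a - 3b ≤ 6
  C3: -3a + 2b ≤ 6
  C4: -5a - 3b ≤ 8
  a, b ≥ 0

Unbounded (objective can decrease without bound)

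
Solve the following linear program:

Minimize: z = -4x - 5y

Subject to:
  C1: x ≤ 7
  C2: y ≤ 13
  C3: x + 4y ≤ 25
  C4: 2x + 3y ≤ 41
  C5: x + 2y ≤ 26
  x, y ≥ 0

Evaluate the objective at each vertex of the feasible region:
  z(0, 0) = 0
  z(7, 0) = -28
  z(7, 4.5) = -50.5  ←
  z(0, 6.25) = -31.25
The minimum is at x = 7, y = 4.5.

x = 7, y = 4.5, z = -50.5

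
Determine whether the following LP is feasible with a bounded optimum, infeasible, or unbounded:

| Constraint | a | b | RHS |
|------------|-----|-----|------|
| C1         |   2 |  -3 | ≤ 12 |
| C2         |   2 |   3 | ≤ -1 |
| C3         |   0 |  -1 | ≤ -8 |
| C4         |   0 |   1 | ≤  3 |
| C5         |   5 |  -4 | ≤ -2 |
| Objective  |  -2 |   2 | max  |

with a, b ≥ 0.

Infeasible (no feasible solution exists)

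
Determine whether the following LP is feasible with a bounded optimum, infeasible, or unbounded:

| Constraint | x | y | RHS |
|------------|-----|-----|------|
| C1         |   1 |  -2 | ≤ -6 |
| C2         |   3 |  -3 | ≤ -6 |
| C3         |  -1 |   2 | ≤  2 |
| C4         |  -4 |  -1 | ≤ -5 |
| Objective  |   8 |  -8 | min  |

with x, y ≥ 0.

Infeasible (no feasible solution exists)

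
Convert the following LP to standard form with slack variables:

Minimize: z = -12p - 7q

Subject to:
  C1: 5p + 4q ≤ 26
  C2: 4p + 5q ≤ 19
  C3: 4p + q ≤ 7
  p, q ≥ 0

min z = -12p - 7q

s.t.
  5p + 4q + s1 = 26
  4p + 5q + s2 = 19
  4p + q + s3 = 7
  p, q, s1, s2, s3 ≥ 0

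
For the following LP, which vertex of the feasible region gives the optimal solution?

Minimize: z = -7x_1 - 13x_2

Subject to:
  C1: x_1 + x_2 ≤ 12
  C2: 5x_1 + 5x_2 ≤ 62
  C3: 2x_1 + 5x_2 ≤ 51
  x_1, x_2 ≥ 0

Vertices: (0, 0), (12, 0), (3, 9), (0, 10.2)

Evaluate the objective at each vertex of the feasible region:
  z(0, 0) = 0
  z(12, 0) = -84
  z(3, 9) = -138  ←
  z(0, 10.2) = -132.6
The minimum is at x_1 = 3, x_2 = 9.

(3, 9)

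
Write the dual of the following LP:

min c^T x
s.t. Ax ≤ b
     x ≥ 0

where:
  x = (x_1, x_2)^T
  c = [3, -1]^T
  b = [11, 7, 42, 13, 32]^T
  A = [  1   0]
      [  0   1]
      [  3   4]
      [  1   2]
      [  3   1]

Primal min cᵀx s.t. Ax ≤ b, x ≥ 0  →  Dual max −bᵀy s.t. Aᵀy ≥ −c, y ≥ 0.

Maximize: z = -11y1 - 7y2 - 42y3 - 13y4 - 32y5

Subject to:
  y1 + 3y3 + y4 + 3y5 ≥ -3
  y2 + 4y3 + 2y4 + y5 ≥ 1
  y1, y2, y3, y4, y5 ≥ 0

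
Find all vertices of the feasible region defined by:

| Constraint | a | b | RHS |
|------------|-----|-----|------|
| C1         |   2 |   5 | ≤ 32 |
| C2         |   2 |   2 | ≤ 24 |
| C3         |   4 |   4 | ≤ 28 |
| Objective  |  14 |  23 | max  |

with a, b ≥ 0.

(0, 0), (7, 0), (1, 6), (0, 6.4)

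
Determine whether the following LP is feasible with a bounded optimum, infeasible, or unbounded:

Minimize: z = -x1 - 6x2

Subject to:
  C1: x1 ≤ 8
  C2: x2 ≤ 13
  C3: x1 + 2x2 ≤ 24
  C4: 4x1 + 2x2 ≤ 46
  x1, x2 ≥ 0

Feasible with a bounded optimal solution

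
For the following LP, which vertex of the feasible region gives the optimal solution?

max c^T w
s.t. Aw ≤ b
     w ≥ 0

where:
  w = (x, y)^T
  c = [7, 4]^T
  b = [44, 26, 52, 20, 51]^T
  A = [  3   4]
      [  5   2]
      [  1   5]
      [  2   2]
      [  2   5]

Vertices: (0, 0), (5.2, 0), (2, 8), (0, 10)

Evaluate the objective at each vertex of the feasible region:
  z(0, 0) = 0
  z(5.2, 0) = 36.4
  z(2, 8) = 46  ←
  z(0, 10) = 40
The maximum is at x = 2, y = 8.

(2, 8)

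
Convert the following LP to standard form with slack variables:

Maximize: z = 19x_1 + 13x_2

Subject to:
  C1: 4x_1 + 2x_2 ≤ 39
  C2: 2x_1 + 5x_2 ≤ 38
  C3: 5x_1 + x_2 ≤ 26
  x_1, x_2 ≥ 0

max z = 19x_1 + 13x_2

s.t.
  4x_1 + 2x_2 + s1 = 39
  2x_1 + 5x_2 + s2 = 38
  5x_1 + x_2 + s3 = 26
  x_1, x_2, s1, s2, s3 ≥ 0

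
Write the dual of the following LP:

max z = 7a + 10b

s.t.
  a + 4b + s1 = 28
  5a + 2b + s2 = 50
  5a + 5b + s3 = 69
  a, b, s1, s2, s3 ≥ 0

Primal max cᵀx s.t. Ax ≤ b, x ≥ 0  →  Dual min bᵀy s.t. Aᵀy ≥ c, y ≥ 0.

Minimize: z = 28y1 + 50y2 + 69y3

Subject to:
  y1 + 5y2 + 5y3 ≥ 7
  4y1 + 2y2 + 5y3 ≥ 10
  y1, y2, y3 ≥ 0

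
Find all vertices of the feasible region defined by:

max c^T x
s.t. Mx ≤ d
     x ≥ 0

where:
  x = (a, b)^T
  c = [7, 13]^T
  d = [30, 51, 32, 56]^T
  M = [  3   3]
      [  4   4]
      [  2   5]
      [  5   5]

(0, 0), (10, 0), (6, 4), (0, 6.4)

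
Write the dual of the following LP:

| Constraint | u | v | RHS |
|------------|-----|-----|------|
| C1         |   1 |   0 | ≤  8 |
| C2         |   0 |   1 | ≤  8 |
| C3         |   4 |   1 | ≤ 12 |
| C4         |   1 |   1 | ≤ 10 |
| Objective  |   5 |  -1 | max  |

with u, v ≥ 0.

Primal max cᵀx s.t. Ax ≤ b, x ≥ 0  →  Dual min bᵀy s.t. Aᵀy ≥ c, y ≥ 0.

Minimize: z = 8y1 + 8y2 + 12y3 + 10y4

Subject to:
  y1 + 4y3 + y4 ≥ 5
  y2 + y3 + y4 ≥ -1
  y1, y2, y3, y4 ≥ 0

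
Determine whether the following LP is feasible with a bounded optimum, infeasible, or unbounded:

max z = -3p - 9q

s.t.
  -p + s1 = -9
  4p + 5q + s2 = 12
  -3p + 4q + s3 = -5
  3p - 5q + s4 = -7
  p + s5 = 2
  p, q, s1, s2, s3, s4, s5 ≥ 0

Infeasible (no feasible solution exists)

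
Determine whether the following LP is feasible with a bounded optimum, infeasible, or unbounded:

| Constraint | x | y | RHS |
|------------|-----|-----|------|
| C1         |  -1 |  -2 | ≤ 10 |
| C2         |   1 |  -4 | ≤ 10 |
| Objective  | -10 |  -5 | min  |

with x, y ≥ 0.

Unbounded (objective can decrease without bound)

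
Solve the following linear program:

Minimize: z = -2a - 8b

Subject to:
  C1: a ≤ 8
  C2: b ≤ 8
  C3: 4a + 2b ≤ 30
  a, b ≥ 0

Evaluate the objective at each vertex of the feasible region:
  z(0, 0) = 0
  z(7.5, 0) = -15
  z(3.5, 8) = -71  ←
  z(0, 8) = -64
The minimum is at a = 3.5, b = 8.

a = 3.5, b = 8, z = -71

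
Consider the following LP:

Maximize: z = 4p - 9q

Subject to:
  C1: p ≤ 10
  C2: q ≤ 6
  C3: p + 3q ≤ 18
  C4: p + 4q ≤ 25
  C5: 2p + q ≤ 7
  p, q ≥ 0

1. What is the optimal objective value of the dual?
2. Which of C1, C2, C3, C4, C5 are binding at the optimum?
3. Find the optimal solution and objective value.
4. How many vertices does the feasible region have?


1. 14
2. C5
3. p = 3.5, q = 0, z = 14
4. 4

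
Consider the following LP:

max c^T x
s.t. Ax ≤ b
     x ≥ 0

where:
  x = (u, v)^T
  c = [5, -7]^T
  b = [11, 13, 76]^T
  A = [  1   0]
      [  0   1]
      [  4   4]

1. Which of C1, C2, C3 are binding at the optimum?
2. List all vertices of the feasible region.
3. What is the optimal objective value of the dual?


1. C1
2. (0, 0), (11, 0), (11, 8), (6, 13), (0, 13)
3. 55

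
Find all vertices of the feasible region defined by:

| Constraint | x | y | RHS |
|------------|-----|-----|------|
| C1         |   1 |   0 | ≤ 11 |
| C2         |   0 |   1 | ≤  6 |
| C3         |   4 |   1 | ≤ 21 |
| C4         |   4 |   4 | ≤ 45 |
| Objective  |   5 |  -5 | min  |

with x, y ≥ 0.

(0, 0), (5.25, 0), (3.75, 6), (0, 6)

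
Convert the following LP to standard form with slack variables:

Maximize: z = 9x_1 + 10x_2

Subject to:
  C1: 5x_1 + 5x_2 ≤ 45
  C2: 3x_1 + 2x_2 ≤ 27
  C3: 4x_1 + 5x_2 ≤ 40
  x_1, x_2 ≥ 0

max z = 9x_1 + 10x_2

s.t.
  5x_1 + 5x_2 + s1 = 45
  3x_1 + 2x_2 + s2 = 27
  4x_1 + 5x_2 + s3 = 40
  x_1, x_2, s1, s2, s3 ≥ 0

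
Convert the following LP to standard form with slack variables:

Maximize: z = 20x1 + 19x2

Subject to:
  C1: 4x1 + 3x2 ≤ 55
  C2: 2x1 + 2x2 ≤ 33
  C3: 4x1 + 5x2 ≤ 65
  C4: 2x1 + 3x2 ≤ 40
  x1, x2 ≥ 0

max z = 20x1 + 19x2

s.t.
  4x1 + 3x2 + s1 = 55
  2x1 + 2x2 + s2 = 33
  4x1 + 5x2 + s3 = 65
  2x1 + 3x2 + s4 = 40
  x1, x2, s1, s2, s3, s4 ≥ 0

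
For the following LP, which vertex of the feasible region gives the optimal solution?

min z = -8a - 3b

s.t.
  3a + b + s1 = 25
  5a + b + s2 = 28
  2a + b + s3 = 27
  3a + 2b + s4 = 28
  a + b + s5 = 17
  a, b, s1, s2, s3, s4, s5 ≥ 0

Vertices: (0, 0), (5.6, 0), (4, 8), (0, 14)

Evaluate the objective at each vertex of the feasible region:
  z(0, 0) = 0
  z(5.6, 0) = -44.8
  z(4, 8) = -56  ←
  z(0, 14) = -42
The minimum is at a = 4, b = 8.

(4, 8)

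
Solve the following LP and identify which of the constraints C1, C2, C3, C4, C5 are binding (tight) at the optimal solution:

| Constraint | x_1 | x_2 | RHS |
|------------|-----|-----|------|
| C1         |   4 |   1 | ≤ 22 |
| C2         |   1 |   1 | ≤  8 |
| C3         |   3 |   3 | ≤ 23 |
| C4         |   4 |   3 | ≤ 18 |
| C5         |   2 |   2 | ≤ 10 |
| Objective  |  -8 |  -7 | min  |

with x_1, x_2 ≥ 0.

At x_1 = 3, x_2 = 2, compute slack b - a·x for each constraint:
  C1: 22 − 14 = 8  (slack)
  C2: 8 − 5 = 3  (slack)
  C3: 23 − 15 = 8  (slack)
  C4: 18 − 18 = 0  (binding)
  C5: 10 − 10 = 0  (binding)

Optimal: x_1 = 3, x_2 = 2
Binding: C4, C5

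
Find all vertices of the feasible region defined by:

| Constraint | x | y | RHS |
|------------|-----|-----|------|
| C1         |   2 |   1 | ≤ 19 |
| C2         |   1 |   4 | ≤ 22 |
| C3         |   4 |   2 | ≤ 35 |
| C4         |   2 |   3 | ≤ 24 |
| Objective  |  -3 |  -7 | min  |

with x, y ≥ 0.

(0, 0), (8.75, 0), (7.125, 3.25), (6, 4), (0, 5.5)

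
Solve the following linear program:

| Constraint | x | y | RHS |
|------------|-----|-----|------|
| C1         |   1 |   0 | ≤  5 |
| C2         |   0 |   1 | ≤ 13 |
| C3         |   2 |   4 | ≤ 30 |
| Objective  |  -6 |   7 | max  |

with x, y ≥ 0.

Evaluate the objective at each vertex of the feasible region:
  z(0, 0) = 0
  z(5, 0) = -30
  z(5, 5) = 5
  z(0, 7.5) = 52.5  ←
The maximum is at x = 0, y = 7.5.

x = 0, y = 7.5, z = 52.5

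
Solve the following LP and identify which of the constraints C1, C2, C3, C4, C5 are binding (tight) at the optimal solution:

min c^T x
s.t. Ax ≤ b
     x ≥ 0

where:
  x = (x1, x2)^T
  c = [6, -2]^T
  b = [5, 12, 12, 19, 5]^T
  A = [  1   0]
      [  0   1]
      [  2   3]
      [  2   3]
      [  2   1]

At x1 = 0, x2 = 4, compute slack b - a·x for each constraint:
  C1: 5 − 0 = 5  (slack)
  C2: 12 − 4 = 8  (slack)
  C3: 12 − 12 = 0  (binding)
  C4: 19 − 12 = 7  (slack)
  C5: 5 − 4 = 1  (slack)

Optimal: x1 = 0, x2 = 4
Binding: C3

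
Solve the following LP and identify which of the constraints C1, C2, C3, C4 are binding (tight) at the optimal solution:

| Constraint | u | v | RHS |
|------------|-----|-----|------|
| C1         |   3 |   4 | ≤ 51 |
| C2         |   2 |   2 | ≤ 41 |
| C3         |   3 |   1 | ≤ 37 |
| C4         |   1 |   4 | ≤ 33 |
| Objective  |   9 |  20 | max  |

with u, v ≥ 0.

At u = 9, v = 6, compute slack b - a·x for each constraint:
  C1: 51 − 51 = 0  (binding)
  C2: 41 − 30 = 11  (slack)
  C3: 37 − 33 = 4  (slack)
  C4: 33 − 33 = 0  (binding)

Optimal: u = 9, v = 6
Binding: C1, C4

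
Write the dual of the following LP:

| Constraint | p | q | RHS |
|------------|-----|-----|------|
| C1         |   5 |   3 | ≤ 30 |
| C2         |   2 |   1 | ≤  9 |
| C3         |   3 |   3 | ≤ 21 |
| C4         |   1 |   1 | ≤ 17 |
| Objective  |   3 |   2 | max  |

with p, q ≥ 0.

Primal max cᵀx s.t. Ax ≤ b, x ≥ 0  →  Dual min bᵀy s.t. Aᵀy ≥ c, y ≥ 0.

Minimize: z = 30y1 + 9y2 + 21y3 + 17y4

Subject to:
  5y1 + 2y2 + 3y3 + y4 ≥ 3
  3y1 + y2 + 3y3 + y4 ≥ 2
  y1, y2, y3, y4 ≥ 0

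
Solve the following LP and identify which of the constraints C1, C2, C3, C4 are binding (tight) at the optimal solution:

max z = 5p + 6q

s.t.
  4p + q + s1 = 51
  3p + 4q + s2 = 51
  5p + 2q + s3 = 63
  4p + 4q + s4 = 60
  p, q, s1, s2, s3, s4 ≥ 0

At p = 9, q = 6, compute slack b - a·x for each constraint:
  C1: 51 − 42 = 9  (slack)
  C2: 51 − 51 = 0  (binding)
  C3: 63 − 57 = 6  (slack)
  C4: 60 − 60 = 0  (binding)

Optimal: p = 9, q = 6
Binding: C2, C4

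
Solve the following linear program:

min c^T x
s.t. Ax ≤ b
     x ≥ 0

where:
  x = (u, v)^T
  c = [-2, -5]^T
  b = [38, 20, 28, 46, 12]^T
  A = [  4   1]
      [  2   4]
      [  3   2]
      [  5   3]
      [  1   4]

Evaluate the objective at each vertex of the feasible region:
  z(0, 0) = 0
  z(9.2, 0) = -18.4
  z(8.857, 0.5714) = -20.57
  z(8, 1) = -21  ←
  z(0, 3) = -15
The minimum is at u = 8, v = 1.

u = 8, v = 1, z = -21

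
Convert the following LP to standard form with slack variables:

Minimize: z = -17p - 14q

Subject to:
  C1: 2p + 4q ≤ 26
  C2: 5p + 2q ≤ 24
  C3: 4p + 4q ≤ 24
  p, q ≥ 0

min z = -17p - 14q

s.t.
  2p + 4q + s1 = 26
  5p + 2q + s2 = 24
  4p + 4q + s3 = 24
  p, q, s1, s2, s3 ≥ 0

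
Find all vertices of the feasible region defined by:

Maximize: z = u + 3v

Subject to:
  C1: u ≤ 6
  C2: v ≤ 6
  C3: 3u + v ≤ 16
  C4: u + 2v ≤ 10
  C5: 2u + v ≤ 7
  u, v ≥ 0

(0, 0), (3.5, 0), (1.333, 4.333), (0, 5)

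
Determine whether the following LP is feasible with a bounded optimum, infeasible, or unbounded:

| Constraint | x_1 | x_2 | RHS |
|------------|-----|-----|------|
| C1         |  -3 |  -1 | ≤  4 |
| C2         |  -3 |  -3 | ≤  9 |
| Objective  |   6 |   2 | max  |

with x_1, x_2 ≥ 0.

Unbounded (objective can increase without bound)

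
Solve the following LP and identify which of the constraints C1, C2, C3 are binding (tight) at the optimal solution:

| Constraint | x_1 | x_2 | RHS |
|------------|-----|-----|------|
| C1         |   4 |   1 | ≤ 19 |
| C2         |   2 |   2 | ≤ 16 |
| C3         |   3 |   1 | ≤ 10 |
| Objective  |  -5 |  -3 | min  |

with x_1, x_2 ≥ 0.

At x_1 = 1, x_2 = 7, compute slack b - a·x for each constraint:
  C1: 19 − 11 = 8  (slack)
  C2: 16 − 16 = 0  (binding)
  C3: 10 − 10 = 0  (binding)

Optimal: x_1 = 1, x_2 = 7
Binding: C2, C3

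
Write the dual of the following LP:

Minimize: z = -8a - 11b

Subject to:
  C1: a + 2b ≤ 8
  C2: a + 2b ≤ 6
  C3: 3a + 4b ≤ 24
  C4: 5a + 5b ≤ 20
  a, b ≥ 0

Primal min cᵀx s.t. Ax ≤ b, x ≥ 0  →  Dual max −bᵀy s.t. Aᵀy ≥ −c, y ≥ 0.

Maximize: z = -8y1 - 6y2 - 24y3 - 20y4

Subject to:
  y1 + y2 + 3y3 + 5y4 ≥ 8
  2y1 + 2y2 + 4y3 + 5y4 ≥ 11
  y1, y2, y3, y4 ≥ 0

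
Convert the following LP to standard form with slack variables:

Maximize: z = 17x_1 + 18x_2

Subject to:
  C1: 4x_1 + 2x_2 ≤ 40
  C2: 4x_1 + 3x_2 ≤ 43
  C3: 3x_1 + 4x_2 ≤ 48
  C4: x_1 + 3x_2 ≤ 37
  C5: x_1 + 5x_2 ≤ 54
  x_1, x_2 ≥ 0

max z = 17x_1 + 18x_2

s.t.
  4x_1 + 2x_2 + s1 = 40
  4x_1 + 3x_2 + s2 = 43
  3x_1 + 4x_2 + s3 = 48
  x_1 + 3x_2 + s4 = 37
  x_1 + 5x_2 + s5 = 54
  x_1, x_2, s1, s2, s3, s4, s5 ≥ 0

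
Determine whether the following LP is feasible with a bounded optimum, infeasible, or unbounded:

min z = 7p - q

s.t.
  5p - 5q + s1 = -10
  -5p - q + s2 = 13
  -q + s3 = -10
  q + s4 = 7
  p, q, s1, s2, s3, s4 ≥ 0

Infeasible (no feasible solution exists)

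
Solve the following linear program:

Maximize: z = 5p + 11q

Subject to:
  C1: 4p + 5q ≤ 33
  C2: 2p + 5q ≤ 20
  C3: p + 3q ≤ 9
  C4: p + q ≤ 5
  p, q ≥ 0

Evaluate the objective at each vertex of the feasible region:
  z(0, 0) = 0
  z(5, 0) = 25
  z(3, 2) = 37  ←
  z(0, 3) = 33
The maximum is at p = 3, q = 2.

p = 3, q = 2, z = 37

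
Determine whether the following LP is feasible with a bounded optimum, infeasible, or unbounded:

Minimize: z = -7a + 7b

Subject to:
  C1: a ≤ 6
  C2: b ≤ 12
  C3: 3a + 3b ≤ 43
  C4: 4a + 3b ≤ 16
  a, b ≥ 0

Feasible with a bounded optimal solution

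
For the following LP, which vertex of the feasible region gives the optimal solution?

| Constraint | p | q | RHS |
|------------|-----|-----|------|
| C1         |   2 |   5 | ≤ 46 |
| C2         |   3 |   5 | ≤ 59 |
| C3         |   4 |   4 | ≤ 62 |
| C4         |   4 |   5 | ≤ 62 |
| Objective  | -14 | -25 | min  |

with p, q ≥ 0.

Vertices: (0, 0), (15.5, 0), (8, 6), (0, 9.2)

Evaluate the objective at each vertex of the feasible region:
  z(0, 0) = 0
  z(15.5, 0) = -217
  z(8, 6) = -262  ←
  z(0, 9.2) = -230
The minimum is at p = 8, q = 6.

(8, 6)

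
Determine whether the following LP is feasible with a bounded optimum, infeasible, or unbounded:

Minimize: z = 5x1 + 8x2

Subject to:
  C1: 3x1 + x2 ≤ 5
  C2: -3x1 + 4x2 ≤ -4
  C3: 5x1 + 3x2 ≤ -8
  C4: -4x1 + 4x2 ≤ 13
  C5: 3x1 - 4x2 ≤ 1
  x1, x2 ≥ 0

Infeasible (no feasible solution exists)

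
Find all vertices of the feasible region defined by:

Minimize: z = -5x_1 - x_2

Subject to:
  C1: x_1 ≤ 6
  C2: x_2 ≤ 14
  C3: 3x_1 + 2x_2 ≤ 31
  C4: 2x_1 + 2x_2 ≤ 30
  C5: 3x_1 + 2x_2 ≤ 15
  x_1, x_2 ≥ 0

(0, 0), (5, 0), (0, 7.5)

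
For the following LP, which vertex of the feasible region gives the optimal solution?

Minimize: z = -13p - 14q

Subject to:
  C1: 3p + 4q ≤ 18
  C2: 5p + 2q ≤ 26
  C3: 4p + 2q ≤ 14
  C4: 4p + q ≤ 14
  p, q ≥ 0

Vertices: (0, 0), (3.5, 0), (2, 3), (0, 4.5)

Evaluate the objective at each vertex of the feasible region:
  z(0, 0) = 0
  z(3.5, 0) = -45.5
  z(2, 3) = -68  ←
  z(0, 4.5) = -63
The minimum is at p = 2, q = 3.

(2, 3)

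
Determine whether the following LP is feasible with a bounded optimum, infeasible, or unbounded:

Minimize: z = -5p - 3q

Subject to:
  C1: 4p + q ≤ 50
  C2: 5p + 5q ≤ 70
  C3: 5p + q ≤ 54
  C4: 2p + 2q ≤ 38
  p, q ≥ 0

Feasible with a bounded optimal solution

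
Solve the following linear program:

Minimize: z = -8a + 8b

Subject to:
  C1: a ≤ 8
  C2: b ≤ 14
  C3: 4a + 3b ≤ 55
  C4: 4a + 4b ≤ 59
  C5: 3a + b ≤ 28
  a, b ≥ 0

Evaluate the objective at each vertex of the feasible region:
  z(0, 0) = 0
  z(8, 0) = -64  ←
  z(8, 4) = -32
  z(6.625, 8.125) = 12
  z(0.75, 14) = 106
  z(0, 14) = 112
The minimum is at a = 8, b = 0.

a = 8, b = 0, z = -64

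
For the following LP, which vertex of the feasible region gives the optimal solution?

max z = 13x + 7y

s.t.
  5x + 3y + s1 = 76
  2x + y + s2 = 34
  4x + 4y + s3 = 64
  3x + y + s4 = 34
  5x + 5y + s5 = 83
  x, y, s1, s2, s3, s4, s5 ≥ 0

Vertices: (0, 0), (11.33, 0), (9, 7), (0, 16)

Evaluate the objective at each vertex of the feasible region:
  z(0, 0) = 0
  z(11.33, 0) = 147.3
  z(9, 7) = 166  ←
  z(0, 16) = 112
The maximum is at x = 9, y = 7.

(9, 7)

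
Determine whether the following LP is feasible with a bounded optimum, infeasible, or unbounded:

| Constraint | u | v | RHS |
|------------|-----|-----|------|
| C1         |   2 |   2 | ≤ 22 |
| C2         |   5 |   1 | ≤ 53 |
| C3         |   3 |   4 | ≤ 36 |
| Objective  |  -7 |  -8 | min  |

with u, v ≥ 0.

Feasible with a bounded optimal solution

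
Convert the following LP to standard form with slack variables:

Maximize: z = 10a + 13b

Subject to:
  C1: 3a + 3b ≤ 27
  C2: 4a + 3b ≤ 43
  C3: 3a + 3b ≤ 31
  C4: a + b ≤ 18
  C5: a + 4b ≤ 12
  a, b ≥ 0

max z = 10a + 13b

s.t.
  3a + 3b + s1 = 27
  4a + 3b + s2 = 43
  3a + 3b + s3 = 31
  a + b + s4 = 18
  a + 4b + s5 = 12
  a, b, s1, s2, s3, s4, s5 ≥ 0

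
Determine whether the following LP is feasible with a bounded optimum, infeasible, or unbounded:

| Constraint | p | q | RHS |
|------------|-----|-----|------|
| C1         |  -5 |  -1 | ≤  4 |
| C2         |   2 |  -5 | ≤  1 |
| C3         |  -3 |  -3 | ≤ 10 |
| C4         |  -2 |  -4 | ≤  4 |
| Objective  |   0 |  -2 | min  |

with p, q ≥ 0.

Unbounded (objective can decrease without bound)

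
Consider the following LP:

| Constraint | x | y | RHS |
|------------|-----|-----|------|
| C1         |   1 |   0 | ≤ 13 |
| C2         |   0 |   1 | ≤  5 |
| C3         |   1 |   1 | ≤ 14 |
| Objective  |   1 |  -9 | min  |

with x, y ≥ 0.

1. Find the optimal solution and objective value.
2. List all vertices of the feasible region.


1. x = 0, y = 5, z = -45
2. (0, 0), (13, 0), (13, 1), (9, 5), (0, 5)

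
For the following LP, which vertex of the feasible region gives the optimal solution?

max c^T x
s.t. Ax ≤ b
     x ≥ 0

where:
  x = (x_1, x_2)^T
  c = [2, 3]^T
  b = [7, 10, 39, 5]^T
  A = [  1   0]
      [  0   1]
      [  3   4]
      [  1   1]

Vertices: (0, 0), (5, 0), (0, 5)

Evaluate the objective at each vertex of the feasible region:
  z(0, 0) = 0
  z(5, 0) = 10
  z(0, 5) = 15  ←
The maximum is at x_1 = 0, x_2 = 5.

(0, 5)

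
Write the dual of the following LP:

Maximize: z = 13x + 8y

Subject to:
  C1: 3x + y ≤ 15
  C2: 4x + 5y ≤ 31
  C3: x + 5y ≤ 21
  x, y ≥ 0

Primal max cᵀx s.t. Ax ≤ b, x ≥ 0  →  Dual min bᵀy s.t. Aᵀy ≥ c, y ≥ 0.

Minimize: z = 15y1 + 31y2 + 21y3

Subject to:
  3y1 + 4y2 + y3 ≥ 13
  y1 + 5y2 + 5y3 ≥ 8
  y1, y2, y3 ≥ 0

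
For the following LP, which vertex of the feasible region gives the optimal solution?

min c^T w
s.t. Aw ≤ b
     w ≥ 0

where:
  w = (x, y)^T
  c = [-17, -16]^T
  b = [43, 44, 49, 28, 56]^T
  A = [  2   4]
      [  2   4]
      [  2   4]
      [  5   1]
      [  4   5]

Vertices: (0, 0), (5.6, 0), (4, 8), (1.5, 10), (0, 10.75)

Evaluate the objective at each vertex of the feasible region:
  z(0, 0) = 0
  z(5.6, 0) = -95.2
  z(4, 8) = -196  ←
  z(1.5, 10) = -185.5
  z(0, 10.75) = -172
The minimum is at x = 4, y = 8.

(4, 8)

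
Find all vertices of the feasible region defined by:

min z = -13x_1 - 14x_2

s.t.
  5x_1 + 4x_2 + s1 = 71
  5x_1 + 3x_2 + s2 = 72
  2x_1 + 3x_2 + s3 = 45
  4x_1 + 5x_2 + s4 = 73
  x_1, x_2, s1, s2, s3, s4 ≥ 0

(0, 0), (14.2, 0), (7, 9), (0, 14.6)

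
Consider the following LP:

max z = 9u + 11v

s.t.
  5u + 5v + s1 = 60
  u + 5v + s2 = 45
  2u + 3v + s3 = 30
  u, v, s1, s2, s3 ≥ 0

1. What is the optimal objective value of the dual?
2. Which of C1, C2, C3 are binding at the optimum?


1. 120
2. C1, C3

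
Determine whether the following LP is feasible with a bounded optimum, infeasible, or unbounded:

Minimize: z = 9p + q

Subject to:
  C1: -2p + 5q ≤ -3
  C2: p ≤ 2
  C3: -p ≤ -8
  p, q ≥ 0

Infeasible (no feasible solution exists)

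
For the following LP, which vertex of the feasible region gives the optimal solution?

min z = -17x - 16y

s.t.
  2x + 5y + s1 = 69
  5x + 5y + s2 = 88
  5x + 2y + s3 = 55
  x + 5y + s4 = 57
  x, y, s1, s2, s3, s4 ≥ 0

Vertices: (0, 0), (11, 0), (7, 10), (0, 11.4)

Evaluate the objective at each vertex of the feasible region:
  z(0, 0) = 0
  z(11, 0) = -187
  z(7, 10) = -279  ←
  z(0, 11.4) = -182.4
The minimum is at x = 7, y = 10.

(7, 10)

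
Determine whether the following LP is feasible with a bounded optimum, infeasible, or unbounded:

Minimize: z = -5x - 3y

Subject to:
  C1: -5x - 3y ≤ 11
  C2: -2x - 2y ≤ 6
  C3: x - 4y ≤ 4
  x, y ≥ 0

Unbounded (objective can decrease without bound)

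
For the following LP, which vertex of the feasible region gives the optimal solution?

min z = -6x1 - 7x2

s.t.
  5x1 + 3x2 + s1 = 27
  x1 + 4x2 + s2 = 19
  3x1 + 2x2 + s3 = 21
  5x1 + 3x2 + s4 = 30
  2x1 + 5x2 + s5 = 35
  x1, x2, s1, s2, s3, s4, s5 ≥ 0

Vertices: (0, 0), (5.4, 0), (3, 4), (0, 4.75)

Evaluate the objective at each vertex of the feasible region:
  z(0, 0) = 0
  z(5.4, 0) = -32.4
  z(3, 4) = -46  ←
  z(0, 4.75) = -33.25
The minimum is at x1 = 3, x2 = 4.

(3, 4)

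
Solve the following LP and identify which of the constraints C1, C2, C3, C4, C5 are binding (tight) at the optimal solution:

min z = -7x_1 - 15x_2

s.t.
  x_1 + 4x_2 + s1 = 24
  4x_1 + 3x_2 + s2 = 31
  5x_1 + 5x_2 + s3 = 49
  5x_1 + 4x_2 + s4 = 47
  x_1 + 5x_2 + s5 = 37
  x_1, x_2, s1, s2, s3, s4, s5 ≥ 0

At x_1 = 4, x_2 = 5, compute slack b - a·x for each constraint:
  C1: 24 − 24 = 0  (binding)
  C2: 31 − 31 = 0  (binding)
  C3: 49 − 45 = 4  (slack)
  C4: 47 − 40 = 7  (slack)
  C5: 37 − 29 = 8  (slack)

Optimal: x_1 = 4, x_2 = 5
Binding: C1, C2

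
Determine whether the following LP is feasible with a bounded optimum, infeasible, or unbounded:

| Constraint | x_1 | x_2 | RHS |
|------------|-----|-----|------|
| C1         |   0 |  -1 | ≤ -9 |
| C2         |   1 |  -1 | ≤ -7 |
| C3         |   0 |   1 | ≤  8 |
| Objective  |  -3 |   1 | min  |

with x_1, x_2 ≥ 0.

Infeasible (no feasible solution exists)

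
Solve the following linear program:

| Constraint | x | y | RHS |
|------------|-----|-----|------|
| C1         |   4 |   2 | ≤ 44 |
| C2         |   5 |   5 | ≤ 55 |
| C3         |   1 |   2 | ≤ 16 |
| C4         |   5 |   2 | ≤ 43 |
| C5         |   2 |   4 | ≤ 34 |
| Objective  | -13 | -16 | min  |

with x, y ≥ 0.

Evaluate the objective at each vertex of the feasible region:
  z(0, 0) = 0
  z(8.6, 0) = -111.8
  z(7, 4) = -155
  z(6, 5) = -158  ←
  z(0, 8) = -128
The minimum is at x = 6, y = 5.

x = 6, y = 5, z = -158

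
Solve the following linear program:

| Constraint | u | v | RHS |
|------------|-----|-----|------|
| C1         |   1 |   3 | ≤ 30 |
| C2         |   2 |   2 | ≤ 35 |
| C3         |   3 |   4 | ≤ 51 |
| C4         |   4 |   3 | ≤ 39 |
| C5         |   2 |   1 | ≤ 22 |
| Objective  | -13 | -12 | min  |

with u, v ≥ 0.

Evaluate the objective at each vertex of the feasible region:
  z(0, 0) = 0
  z(9.75, 0) = -126.8
  z(3, 9) = -147  ←
  z(0, 10) = -120
The minimum is at u = 3, v = 9.

u = 3, v = 9, z = -147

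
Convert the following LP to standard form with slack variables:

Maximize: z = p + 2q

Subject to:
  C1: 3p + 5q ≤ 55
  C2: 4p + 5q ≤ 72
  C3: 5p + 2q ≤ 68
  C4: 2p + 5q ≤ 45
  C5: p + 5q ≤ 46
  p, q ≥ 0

max z = p + 2q

s.t.
  3p + 5q + s1 = 55
  4p + 5q + s2 = 72
  5p + 2q + s3 = 68
  2p + 5q + s4 = 45
  p + 5q + s5 = 46
  p, q, s1, s2, s3, s4, s5 ≥ 0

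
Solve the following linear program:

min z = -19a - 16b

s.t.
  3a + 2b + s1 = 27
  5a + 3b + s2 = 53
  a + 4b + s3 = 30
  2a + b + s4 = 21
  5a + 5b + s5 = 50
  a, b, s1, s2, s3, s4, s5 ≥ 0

Evaluate the objective at each vertex of the feasible region:
  z(0, 0) = 0
  z(9, 0) = -171
  z(7, 3) = -181  ←
  z(3.333, 6.667) = -170
  z(0, 7.5) = -120
The minimum is at a = 7, b = 3.

a = 7, b = 3, z = -181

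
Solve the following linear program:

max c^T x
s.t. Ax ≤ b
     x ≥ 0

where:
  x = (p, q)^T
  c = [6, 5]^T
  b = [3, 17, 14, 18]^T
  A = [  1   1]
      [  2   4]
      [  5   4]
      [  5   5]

Evaluate the objective at each vertex of the feasible region:
  z(0, 0) = 0
  z(2.8, 0) = 16.8
  z(2, 1) = 17  ←
  z(0, 3) = 15
The maximum is at p = 2, q = 1.

p = 2, q = 1, z = 17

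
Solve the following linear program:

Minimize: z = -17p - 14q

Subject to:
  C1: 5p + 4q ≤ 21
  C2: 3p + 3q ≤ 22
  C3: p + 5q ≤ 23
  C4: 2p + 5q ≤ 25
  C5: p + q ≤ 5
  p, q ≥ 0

Evaluate the objective at each vertex of the feasible region:
  z(0, 0) = 0
  z(4.2, 0) = -71.4
  z(1, 4) = -73  ←
  z(0.5, 4.5) = -71.5
  z(0, 4.6) = -64.4
The minimum is at p = 1, q = 4.

p = 1, q = 4, z = -73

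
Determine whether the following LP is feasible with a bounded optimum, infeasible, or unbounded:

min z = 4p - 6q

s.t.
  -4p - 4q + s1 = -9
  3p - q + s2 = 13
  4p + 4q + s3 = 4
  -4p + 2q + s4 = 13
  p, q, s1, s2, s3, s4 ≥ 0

Infeasible (no feasible solution exists)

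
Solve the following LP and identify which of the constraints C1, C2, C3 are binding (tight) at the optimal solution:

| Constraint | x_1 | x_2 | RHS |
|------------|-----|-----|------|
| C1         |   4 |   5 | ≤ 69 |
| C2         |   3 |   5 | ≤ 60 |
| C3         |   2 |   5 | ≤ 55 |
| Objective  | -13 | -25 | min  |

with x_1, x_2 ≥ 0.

At x_1 = 5, x_2 = 9, compute slack b - a·x for each constraint:
  C1: 69 − 65 = 4  (slack)
  C2: 60 − 60 = 0  (binding)
  C3: 55 − 55 = 0  (binding)

Optimal: x_1 = 5, x_2 = 9
Binding: C2, C3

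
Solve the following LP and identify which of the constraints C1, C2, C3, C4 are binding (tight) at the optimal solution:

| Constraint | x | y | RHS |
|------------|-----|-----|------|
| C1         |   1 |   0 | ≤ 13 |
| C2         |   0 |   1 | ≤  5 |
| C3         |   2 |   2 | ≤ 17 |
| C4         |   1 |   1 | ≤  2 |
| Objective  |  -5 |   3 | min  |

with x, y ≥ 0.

At x = 2, y = 0, compute slack b - a·x for each constraint:
  C1: 13 − 2 = 11  (slack)
  C2: 5 − 0 = 5  (slack)
  C3: 17 − 4 = 13  (slack)
  C4: 2 − 2 = 0  (binding)

Optimal: x = 2, y = 0
Binding: C4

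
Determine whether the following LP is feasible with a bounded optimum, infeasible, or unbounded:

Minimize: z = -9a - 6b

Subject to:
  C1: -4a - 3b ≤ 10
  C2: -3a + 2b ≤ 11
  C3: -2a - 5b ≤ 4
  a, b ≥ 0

Unbounded (objective can decrease without bound)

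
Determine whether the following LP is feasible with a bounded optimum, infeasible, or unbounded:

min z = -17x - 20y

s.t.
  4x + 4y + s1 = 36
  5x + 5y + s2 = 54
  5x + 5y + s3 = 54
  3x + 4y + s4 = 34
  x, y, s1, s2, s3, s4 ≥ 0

Feasible with a bounded optimal solution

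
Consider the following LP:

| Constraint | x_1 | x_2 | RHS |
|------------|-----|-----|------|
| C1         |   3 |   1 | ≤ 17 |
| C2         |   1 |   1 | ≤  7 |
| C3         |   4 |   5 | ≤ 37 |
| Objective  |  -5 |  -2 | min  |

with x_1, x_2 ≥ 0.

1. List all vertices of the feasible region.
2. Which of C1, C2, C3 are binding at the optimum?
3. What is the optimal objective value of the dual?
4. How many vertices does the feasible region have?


1. (0, 0), (5.667, 0), (5, 2), (0, 7)
2. C1, C2
3. -29
4. 4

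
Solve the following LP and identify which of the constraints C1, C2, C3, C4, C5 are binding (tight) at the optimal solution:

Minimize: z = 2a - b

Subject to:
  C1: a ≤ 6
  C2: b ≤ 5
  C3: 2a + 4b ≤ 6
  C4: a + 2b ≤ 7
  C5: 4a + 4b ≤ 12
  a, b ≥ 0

At a = 0, b = 1.5, compute slack b - a·x for each constraint:
  C1: 6 − 0 = 6  (slack)
  C2: 5 − 1.5 = 3.5  (slack)
  C3: 6 − 6 = 0  (binding)
  C4: 7 − 3 = 4  (slack)
  C5: 12 − 6 = 6  (slack)

Optimal: a = 0, b = 1.5
Binding: C3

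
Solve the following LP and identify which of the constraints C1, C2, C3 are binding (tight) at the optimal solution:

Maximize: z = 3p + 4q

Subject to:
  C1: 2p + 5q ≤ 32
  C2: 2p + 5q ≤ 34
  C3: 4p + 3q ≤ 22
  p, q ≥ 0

At p = 1, q = 6, compute slack b - a·x for each constraint:
  C1: 32 − 32 = 0  (binding)
  C2: 34 − 32 = 2  (slack)
  C3: 22 − 22 = 0  (binding)

Optimal: p = 1, q = 6
Binding: C1, C3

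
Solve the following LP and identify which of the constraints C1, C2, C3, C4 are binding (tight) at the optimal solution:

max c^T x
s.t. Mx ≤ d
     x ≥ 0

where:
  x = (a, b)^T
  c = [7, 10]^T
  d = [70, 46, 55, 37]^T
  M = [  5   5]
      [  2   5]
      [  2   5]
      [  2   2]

At a = 8, b = 6, compute slack b - a·x for each constraint:
  C1: 70 − 70 = 0  (binding)
  C2: 46 − 46 = 0  (binding)
  C3: 55 − 46 = 9  (slack)
  C4: 37 − 28 = 9  (slack)

Optimal: a = 8, b = 6
Binding: C1, C2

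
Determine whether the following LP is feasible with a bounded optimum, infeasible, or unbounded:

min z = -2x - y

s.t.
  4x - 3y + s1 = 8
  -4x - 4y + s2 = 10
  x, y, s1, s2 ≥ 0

Unbounded (objective can decrease without bound)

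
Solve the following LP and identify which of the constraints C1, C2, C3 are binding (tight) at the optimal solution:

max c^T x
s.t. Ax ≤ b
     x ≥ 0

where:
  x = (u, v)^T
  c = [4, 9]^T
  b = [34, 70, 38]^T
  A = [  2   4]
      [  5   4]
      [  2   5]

At u = 9, v = 4, compute slack b - a·x for each constraint:
  C1: 34 − 34 = 0  (binding)
  C2: 70 − 61 = 9  (slack)
  C3: 38 − 38 = 0  (binding)

Optimal: u = 9, v = 4
Binding: C1, C3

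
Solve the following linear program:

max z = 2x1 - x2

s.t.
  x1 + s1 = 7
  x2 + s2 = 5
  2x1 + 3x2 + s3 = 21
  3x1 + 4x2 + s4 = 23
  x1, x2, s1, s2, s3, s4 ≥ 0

Evaluate the objective at each vertex of the feasible region:
  z(0, 0) = 0
  z(7, 0) = 14  ←
  z(7, 0.5) = 13.5
  z(1, 5) = -3
  z(0, 5) = -5
The maximum is at x1 = 7, x2 = 0.

x1 = 7, x2 = 0, z = 14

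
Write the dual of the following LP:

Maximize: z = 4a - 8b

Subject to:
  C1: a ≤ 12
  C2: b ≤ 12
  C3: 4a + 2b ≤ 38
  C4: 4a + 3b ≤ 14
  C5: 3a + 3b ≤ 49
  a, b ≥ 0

Primal max cᵀx s.t. Ax ≤ b, x ≥ 0  →  Dual min bᵀy s.t. Aᵀy ≥ c, y ≥ 0.

Minimize: z = 12y1 + 12y2 + 38y3 + 14y4 + 49y5

Subject to:
  y1 + 4y3 + 4y4 + 3y5 ≥ 4
  y2 + 2y3 + 3y4 + 3y5 ≥ -8
  y1, y2, y3, y4, y5 ≥ 0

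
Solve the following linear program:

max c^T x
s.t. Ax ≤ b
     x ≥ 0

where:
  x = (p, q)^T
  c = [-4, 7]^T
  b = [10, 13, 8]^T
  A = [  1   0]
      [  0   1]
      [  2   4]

Evaluate the objective at each vertex of the feasible region:
  z(0, 0) = 0
  z(4, 0) = -16
  z(0, 2) = 14  ←
The maximum is at p = 0, q = 2.

p = 0, q = 2, z = 14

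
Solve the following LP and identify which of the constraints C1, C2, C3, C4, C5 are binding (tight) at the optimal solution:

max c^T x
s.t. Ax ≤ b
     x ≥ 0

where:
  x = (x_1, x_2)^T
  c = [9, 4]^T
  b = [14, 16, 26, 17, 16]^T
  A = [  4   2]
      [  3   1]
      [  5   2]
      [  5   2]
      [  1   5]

At x_1 = 3, x_2 = 1, compute slack b - a·x for each constraint:
  C1: 14 − 14 = 0  (binding)
  C2: 16 − 10 = 6  (slack)
  C3: 26 − 17 = 9  (slack)
  C4: 17 − 17 = 0  (binding)
  C5: 16 − 8 = 8  (slack)

Optimal: x_1 = 3, x_2 = 1
Binding: C1, C4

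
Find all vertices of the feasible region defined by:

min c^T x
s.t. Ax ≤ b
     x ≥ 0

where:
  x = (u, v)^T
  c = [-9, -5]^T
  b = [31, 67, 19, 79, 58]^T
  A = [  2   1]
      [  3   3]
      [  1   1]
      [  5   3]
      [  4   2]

(0, 0), (14.5, 0), (10, 9), (0, 19)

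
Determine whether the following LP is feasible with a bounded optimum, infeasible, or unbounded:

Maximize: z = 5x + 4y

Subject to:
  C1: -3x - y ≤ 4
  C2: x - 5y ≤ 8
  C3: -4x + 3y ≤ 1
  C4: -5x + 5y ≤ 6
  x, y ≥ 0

Unbounded (objective can increase without bound)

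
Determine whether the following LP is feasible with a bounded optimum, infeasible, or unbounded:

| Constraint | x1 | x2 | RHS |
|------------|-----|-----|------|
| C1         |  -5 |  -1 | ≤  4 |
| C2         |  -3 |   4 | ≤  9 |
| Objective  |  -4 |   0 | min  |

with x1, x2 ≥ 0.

Unbounded (objective can decrease without bound)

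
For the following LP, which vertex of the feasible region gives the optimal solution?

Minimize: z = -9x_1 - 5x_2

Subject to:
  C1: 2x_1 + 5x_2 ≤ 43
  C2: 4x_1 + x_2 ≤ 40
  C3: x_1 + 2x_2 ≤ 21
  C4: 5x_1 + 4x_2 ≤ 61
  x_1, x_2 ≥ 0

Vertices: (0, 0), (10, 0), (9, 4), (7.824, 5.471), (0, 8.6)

Evaluate the objective at each vertex of the feasible region:
  z(0, 0) = 0
  z(10, 0) = -90
  z(9, 4) = -101  ←
  z(7.824, 5.471) = -97.76
  z(0, 8.6) = -43
The minimum is at x_1 = 9, x_2 = 4.

(9, 4)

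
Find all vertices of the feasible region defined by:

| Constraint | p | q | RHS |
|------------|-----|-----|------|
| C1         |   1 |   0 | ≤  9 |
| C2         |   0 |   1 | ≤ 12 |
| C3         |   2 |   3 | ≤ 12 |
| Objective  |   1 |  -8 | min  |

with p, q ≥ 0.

(0, 0), (6, 0), (0, 4)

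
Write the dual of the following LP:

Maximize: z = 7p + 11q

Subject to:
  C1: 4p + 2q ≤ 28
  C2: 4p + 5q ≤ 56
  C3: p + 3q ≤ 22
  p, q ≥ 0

Primal max cᵀx s.t. Ax ≤ b, x ≥ 0  →  Dual min bᵀy s.t. Aᵀy ≥ c, y ≥ 0.

Minimize: z = 28y1 + 56y2 + 22y3

Subject to:
  4y1 + 4y2 + y3 ≥ 7
  2y1 + 5y2 + 3y3 ≥ 11
  y1, y2, y3 ≥ 0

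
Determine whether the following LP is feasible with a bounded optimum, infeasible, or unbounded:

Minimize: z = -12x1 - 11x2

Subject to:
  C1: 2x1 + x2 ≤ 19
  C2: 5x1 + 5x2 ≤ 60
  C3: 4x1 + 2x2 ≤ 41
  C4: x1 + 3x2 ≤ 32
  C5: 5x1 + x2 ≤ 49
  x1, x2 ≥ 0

Feasible with a bounded optimal solution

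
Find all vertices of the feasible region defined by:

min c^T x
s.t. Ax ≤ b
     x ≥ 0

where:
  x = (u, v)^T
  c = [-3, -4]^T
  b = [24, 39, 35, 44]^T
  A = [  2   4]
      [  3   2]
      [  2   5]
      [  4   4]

(0, 0), (11, 0), (10, 1), (0, 6)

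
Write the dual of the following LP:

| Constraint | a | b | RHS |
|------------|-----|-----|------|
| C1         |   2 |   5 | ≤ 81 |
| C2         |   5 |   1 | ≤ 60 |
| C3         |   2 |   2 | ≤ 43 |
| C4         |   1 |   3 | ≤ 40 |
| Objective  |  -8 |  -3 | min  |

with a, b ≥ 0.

Primal min cᵀx s.t. Ax ≤ b, x ≥ 0  →  Dual max −bᵀy s.t. Aᵀy ≥ −c, y ≥ 0.

Maximize: z = -81y1 - 60y2 - 43y3 - 40y4

Subject to:
  2y1 + 5y2 + 2y3 + y4 ≥ 8
  5y1 + y2 + 2y3 + 3y4 ≥ 3
  y1, y2, y3, y4 ≥ 0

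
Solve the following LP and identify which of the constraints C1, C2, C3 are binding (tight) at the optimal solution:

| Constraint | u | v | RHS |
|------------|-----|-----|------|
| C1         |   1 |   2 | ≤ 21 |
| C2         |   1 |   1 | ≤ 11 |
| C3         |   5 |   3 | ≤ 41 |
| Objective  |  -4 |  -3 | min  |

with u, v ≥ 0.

At u = 4, v = 7, compute slack b - a·x for each constraint:
  C1: 21 − 18 = 3  (slack)
  C2: 11 − 11 = 0  (binding)
  C3: 41 − 41 = 0  (binding)

Optimal: u = 4, v = 7
Binding: C2, C3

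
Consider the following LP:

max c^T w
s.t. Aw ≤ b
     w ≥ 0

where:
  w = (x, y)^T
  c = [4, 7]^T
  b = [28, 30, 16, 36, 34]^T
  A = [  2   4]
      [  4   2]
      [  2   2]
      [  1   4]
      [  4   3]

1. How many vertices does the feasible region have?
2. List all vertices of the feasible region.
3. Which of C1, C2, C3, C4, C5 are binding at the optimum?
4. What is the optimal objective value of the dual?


1. 5
2. (0, 0), (7.5, 0), (7, 1), (2, 6), (0, 7)
3. C1, C3
4. 50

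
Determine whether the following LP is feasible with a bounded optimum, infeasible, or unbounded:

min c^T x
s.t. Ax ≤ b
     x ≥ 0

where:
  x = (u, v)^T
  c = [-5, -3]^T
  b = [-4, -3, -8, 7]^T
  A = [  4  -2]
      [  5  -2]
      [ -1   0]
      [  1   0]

Infeasible (no feasible solution exists)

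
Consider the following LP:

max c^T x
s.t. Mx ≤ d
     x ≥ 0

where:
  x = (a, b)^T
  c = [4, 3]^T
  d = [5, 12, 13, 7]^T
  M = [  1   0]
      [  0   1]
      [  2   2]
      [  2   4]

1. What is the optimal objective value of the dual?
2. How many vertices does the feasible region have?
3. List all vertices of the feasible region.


1. 14
2. 3
3. (0, 0), (3.5, 0), (0, 1.75)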